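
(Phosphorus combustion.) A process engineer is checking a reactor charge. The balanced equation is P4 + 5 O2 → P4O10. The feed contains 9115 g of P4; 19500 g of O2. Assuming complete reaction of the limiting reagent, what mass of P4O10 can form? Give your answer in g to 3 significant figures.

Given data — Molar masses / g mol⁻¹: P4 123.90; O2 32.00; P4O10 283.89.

20900 g

n(P4) = 9115 / 123.90 = 73.57 mol
n(O2) = 19500 / 32.00 = 609.4 mol
n/ν → P4: 73.57, O2: 121.9; P4 is limiting.
n(P4O10) = (1/1) × 73.57 = 73.57 mol
mass = 73.57 × 283.89 = 20890 g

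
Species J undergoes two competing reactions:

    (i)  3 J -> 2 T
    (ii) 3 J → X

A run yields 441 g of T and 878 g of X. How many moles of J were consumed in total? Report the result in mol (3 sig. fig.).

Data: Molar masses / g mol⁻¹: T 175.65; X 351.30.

11.3 mol

n(T) = 441 / 175.65 = 2.511 mol
n(X) = 878 / 351.30 = 2.499 mol
n(J) via (i) = (3/2)×2.511 = 3.767 mol
n(J) via (ii) = (3/1)×2.499 = 7.497 mol
total n(J) = 3.767 + 7.497 = 11.26 mol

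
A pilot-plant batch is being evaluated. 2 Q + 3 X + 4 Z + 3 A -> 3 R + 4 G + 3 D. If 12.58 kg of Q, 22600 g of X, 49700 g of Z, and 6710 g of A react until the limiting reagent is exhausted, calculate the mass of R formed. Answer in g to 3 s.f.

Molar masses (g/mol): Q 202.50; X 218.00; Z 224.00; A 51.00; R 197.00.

n(Q) = 12.58×1000 / 202.50 = 62.12 mol
n(X) = 22600 / 218.00 = 103.7 mol
n(Z) = 49700 / 224.00 = 221.9 mol
n(A) = 6710 / 51.00 = 131.6 mol
n/ν for Q = 62.12/2 = 31.06
n/ν for X = 103.7/3 = 34.57
n/ν for Z = 221.9/4 = 55.48
n/ν for A = 131.6/3 = 43.87
Smallest n/ν is Q → limiting reagent.
n(R) = (3/2) × 62.12 = 93.18 mol
mass = 93.18 × 197.00 = 18360 g

18400 g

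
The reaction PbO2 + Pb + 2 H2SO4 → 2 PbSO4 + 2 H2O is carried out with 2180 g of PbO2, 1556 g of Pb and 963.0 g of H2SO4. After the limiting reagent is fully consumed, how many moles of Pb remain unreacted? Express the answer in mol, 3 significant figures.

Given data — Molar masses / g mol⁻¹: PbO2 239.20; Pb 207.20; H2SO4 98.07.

n(PbO2) = 2180 / 239.20 = 9.114 mol
n(Pb) = 1556 / 207.20 = 7.510 mol
n(H2SO4) = 963.0 / 98.07 = 9.820 mol
n/ν → PbO2: 9.114, Pb: 7.510, H2SO4: 4.910; H2SO4 is limiting.
Pb consumed = (1/2) × 9.820 = 4.910 mol
Pb remaining = 7.510 − 4.910 = 2.600 mol

2.60 mol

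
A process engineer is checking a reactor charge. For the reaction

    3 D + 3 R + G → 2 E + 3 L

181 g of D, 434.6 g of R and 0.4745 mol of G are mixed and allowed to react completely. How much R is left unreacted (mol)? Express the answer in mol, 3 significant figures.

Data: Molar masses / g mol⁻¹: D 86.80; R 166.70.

1.18 mol

n(D) = 181.0 / 86.80 = 2.085 mol
n(R) = 434.6 / 166.70 = 2.607 mol
n(G) = 0.4745 mol
n/ν for D = 2.085/3 = 0.6950
n/ν for R = 2.607/3 = 0.8690
n/ν for G = 0.4745/1 = 0.4745
Smallest n/ν is G → limiting reagent.
R consumed = (3/1) × 0.4745 = 1.424 mol
R remaining = 2.607 − 1.424 = 1.183 mol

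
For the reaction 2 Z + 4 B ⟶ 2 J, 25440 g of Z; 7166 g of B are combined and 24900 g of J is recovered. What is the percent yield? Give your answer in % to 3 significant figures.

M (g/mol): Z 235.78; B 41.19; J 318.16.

n(Z) = 25440 / 235.78 = 107.9 mol
n(B) = 7166 / 41.19 = 174.0 mol
n/ν for Z = 107.9/2 = 53.95
n/ν for B = 174.0/4 = 43.50
Smallest n/ν is B → limiting reagent.
theoretical n(J) = (2/4) × 174.0 = 87.00 mol → 27680 g
% yield = 24900 / 27680 × 100 = 89.96 %

90.0 %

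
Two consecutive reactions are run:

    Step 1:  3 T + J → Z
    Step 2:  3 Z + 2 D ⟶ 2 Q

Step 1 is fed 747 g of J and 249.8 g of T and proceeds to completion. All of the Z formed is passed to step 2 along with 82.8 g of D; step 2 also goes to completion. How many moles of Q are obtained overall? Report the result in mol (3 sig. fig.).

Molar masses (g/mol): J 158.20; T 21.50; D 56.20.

Step 1:
n(J) = 747.0 / 158.20 = 4.722 mol
n(T) = 249.8 / 21.50 = 11.62 mol
n/ν for J = 4.722/1 = 4.722
n/ν for T = 11.62/3 = 3.873
Smallest n/ν is T → limiting reagent.
n(Z) produced = (1/3) × 11.62 = 3.873 mol
Step 2:
n(Z) available = 3.873 mol
n(D) = 82.80 / 56.20 = 1.473 mol
n/ν for Z = 3.873/3 = 1.291
n/ν for D = 1.473/2 = 0.7365
Smallest n/ν is D → limiting reagent.
n(Q) = (2/2) × 1.473 = 1.473 mol

1.47 mol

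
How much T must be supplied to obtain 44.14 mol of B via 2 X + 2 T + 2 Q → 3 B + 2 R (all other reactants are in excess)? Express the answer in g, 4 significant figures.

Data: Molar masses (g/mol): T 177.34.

5219 g

n(B) = 44.14 mol
n(T) = (2/3) × 44.14 = 29.43 mol
mass = 29.43 × 177.34 = 5219 g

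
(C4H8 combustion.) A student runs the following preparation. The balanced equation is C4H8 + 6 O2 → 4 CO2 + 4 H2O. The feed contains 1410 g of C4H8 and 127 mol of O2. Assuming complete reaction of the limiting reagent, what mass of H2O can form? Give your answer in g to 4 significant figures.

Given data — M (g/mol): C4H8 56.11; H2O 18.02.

n(C4H8) = 1410 / 56.11 = 25.13 mol
n(O2) = 127.0 mol
n/ν → C4H8: 25.13, O2: 21.17; O2 is limiting.
n(H2O) = (4/6) × 127.0 = 84.67 mol
mass = 84.67 × 18.02 = 1526 g

1526 g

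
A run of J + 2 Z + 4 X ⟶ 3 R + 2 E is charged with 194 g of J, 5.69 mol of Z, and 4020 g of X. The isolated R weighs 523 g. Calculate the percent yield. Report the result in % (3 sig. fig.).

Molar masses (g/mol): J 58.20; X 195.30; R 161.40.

n(J) = 194.0 / 58.20 = 3.333 mol
n(Z) = 5.690 mol
n(X) = 4020 / 195.30 = 20.58 mol
n/ν → J: 3.333, Z: 2.845, X: 5.145; Z is limiting.
theoretical n(R) = (3/2) × 5.690 = 8.535 mol → 1378 g
% yield = 523 / 1378 × 100 = 37.95 %

38.0 %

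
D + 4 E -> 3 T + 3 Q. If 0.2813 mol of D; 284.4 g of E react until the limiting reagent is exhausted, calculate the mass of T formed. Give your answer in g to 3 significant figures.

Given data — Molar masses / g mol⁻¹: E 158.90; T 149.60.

n(D) = 0.2813 mol
n(E) = 284.4 / 158.90 = 1.790 mol
n/ν → D: 0.2813, E: 0.4475; D is limiting.
n(T) = (3/1) × 0.2813 = 0.8439 mol
mass = 0.8439 × 149.60 = 126.2 g

126 g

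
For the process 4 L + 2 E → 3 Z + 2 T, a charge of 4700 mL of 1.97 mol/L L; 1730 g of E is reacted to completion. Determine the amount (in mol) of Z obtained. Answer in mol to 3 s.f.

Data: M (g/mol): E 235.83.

n(L) = 1.97 × 4700/1000 = 9.259 mol
n(E) = 1730 / 235.83 = 7.336 mol
n/ν → L: 2.315, E: 3.668; L is limiting.
n(Z) = (3/4) × 9.259 = 6.944 mol

6.94 mol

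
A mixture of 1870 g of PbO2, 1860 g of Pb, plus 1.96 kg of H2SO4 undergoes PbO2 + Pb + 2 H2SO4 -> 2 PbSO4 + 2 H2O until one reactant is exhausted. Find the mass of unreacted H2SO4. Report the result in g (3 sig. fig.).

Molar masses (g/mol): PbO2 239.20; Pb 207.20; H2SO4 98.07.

427 g

n(PbO2) = 1870 / 239.20 = 7.818 mol
n(Pb) = 1860 / 207.20 = 8.977 mol
n(H2SO4) = 1.960×1000 / 98.07 = 19.99 mol
n/ν → PbO2: 7.818, Pb: 8.977, H2SO4: 9.995; PbO2 is limiting.
H2SO4 consumed = (2/1) × 7.818 = 15.64 mol
H2SO4 remaining = 19.99 − 15.64 = 4.350 mol
mass = 4.350 × 98.07 = 426.6 g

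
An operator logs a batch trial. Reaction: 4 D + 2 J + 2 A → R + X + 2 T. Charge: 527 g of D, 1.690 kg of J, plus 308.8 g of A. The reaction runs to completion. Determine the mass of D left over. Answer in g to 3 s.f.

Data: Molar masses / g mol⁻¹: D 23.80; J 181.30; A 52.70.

248 g

n(D) = 527.0 / 23.80 = 22.14 mol
n(J) = 1.690×1000 / 181.30 = 9.322 mol
n(A) = 308.8 / 52.70 = 5.860 mol
n/ν for D = 22.14/4 = 5.535
n/ν for J = 9.322/2 = 4.661
n/ν for A = 5.860/2 = 2.930
Smallest n/ν is A → limiting reagent.
D consumed = (4/2) × 5.860 = 11.72 mol
D remaining = 22.14 − 11.72 = 10.42 mol
mass = 10.42 × 23.80 = 248.0 g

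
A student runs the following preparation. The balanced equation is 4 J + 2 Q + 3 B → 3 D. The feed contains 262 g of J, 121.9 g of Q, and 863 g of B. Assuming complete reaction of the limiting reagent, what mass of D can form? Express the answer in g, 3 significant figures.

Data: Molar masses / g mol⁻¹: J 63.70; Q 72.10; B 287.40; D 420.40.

n(J) = 262.0 / 63.70 = 4.113 mol
n(Q) = 121.9 / 72.10 = 1.691 mol
n(B) = 863.0 / 287.40 = 3.003 mol
n/ν for J = 4.113/4 = 1.028
n/ν for Q = 1.691/2 = 0.8455
n/ν for B = 3.003/3 = 1.001
Smallest n/ν is Q → limiting reagent.
n(D) = (3/2) × 1.691 = 2.537 mol
mass = 2.537 × 420.40 = 1067 g

1070 g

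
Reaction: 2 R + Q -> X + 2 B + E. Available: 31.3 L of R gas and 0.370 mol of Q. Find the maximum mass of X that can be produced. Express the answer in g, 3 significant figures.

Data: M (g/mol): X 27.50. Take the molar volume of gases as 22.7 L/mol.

10.2 g

n(R) = 31.30 / 22.7 = 1.379 mol
n(Q) = 0.3700 mol
n/ν for R = 1.379/2 = 0.6895
n/ν for Q = 0.3700/1 = 0.3700
Smallest n/ν is Q → limiting reagent.
n(X) = (1/1) × 0.3700 = 0.3700 mol
mass = 0.3700 × 27.50 = 10.18 g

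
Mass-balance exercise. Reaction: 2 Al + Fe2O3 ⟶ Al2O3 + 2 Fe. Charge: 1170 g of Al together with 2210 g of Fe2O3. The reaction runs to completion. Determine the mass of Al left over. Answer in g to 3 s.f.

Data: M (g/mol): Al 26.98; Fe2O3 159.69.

n(Al) = 1170 / 26.98 = 43.37 mol
n(Fe2O3) = 2210 / 159.69 = 13.84 mol
n/ν → Al: 21.69, Fe2O3: 13.84; Fe2O3 is limiting.
Al consumed = (2/1) × 13.84 = 27.68 mol
Al remaining = 43.37 − 27.68 = 15.69 mol
mass = 15.69 × 26.98 = 423.3 g

423 g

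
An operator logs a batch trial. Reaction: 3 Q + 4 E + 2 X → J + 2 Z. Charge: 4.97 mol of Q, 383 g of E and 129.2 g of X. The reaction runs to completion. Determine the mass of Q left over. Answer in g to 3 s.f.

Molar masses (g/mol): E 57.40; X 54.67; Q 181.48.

n(Q) = 4.970 mol
n(E) = 383.0 / 57.40 = 6.672 mol
n(X) = 129.2 / 54.67 = 2.363 mol
n/ν for Q = 4.970/3 = 1.657
n/ν for E = 6.672/4 = 1.668
n/ν for X = 2.363/2 = 1.182
Smallest n/ν is X → limiting reagent.
Q consumed = (3/2) × 2.363 = 3.545 mol
Q remaining = 4.970 − 3.545 = 1.425 mol
mass = 1.425 × 181.48 = 258.6 g

259 g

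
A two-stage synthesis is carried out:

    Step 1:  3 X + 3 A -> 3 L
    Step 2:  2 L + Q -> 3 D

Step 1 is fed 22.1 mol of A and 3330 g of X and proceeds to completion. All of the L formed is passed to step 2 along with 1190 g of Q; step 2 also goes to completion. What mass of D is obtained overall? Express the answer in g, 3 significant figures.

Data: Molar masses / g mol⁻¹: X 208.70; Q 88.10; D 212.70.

Step 1:
n(A) = 22.10 mol
n(X) = 3330 / 208.70 = 15.96 mol
n/ν for A = 22.10/3 = 7.367
n/ν for X = 15.96/3 = 5.320
Smallest n/ν is X → limiting reagent.
n(L) produced = (3/3) × 15.96 = 15.96 mol
Step 2:
n(L) available = 15.96 mol
n(Q) = 1190 / 88.10 = 13.51 mol
n/ν for L = 15.96/2 = 7.980
n/ν for Q = 13.51/1 = 13.51
Smallest n/ν is L → limiting reagent.
n(D) = (3/2) × 15.96 = 23.94 mol
mass = 23.94 × 212.70 = 5092 g

5090 g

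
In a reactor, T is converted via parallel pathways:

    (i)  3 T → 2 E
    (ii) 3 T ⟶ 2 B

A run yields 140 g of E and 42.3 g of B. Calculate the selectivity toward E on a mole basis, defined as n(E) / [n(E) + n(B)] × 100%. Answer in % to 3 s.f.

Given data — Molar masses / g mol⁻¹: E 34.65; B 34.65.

76.8 %

n(E) = 140 / 34.65 = 4.040 mol
n(B) = 42.3 / 34.65 = 1.221 mol
selectivity = 4.040/(4.040+1.221) × 100 = 76.79 %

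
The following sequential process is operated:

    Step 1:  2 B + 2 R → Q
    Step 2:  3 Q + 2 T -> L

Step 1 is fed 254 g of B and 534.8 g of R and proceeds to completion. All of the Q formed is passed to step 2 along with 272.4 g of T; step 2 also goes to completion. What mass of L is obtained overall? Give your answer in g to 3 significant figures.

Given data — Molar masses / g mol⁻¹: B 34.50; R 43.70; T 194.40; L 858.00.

601 g

Step 1:
n(B) = 254.0 / 34.50 = 7.362 mol
n(R) = 534.8 / 43.70 = 12.24 mol
n/ν → B: 3.681, R: 6.120; B is limiting.
n(Q) produced = (1/2) × 7.362 = 3.681 mol
Step 2:
n(Q) available = 3.681 mol
n(T) = 272.4 / 194.40 = 1.401 mol
n/ν → Q: 1.227, T: 0.7005; T is limiting.
n(L) = (1/2) × 1.401 = 0.7005 mol
mass = 0.7005 × 858.00 = 601.0 g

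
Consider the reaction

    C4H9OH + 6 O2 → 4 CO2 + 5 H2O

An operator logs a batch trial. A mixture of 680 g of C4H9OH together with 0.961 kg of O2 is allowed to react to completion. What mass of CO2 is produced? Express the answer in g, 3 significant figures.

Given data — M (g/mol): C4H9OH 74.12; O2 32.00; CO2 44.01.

n(C4H9OH) = 680.0 / 74.12 = 9.174 mol
n(O2) = 0.9610×1000 / 32.00 = 30.03 mol
n/ν for C4H9OH = 9.174/1 = 9.174
n/ν for O2 = 30.03/6 = 5.005
Smallest n/ν is O2 → limiting reagent.
n(CO2) = (4/6) × 30.03 = 20.02 mol
mass = 20.02 × 44.01 = 881.1 g

881 g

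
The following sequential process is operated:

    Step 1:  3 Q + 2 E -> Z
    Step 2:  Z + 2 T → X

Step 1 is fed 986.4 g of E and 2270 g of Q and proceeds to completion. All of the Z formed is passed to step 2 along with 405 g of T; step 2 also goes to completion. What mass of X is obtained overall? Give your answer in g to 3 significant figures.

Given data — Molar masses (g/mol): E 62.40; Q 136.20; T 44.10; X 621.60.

Step 1:
n(E) = 986.4 / 62.40 = 15.81 mol
n(Q) = 2270 / 136.20 = 16.67 mol
n/ν for E = 15.81/2 = 7.905
n/ν for Q = 16.67/3 = 5.557
Smallest n/ν is Q → limiting reagent.
n(Z) produced = (1/3) × 16.67 = 5.557 mol
Step 2:
n(Z) available = 5.557 mol
n(T) = 405.0 / 44.10 = 9.184 mol
n/ν for Z = 5.557/1 = 5.557
n/ν for T = 9.184/2 = 4.592
Smallest n/ν is T → limiting reagent.
n(X) = (1/2) × 9.184 = 4.592 mol
mass = 4.592 × 621.60 = 2854 g

2850 g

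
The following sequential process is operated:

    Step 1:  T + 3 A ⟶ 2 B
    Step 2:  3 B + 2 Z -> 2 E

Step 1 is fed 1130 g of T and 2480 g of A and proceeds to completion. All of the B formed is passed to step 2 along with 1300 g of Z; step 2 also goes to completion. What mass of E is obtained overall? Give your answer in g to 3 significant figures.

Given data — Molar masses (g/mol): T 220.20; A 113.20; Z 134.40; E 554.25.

3790 g

Step 1:
n(T) = 1130 / 220.20 = 5.132 mol
n(A) = 2480 / 113.20 = 21.91 mol
n/ν → T: 5.132, A: 7.303; T is limiting.
n(B) produced = (2/1) × 5.132 = 10.26 mol
Step 2:
n(B) available = 10.26 mol
n(Z) = 1300 / 134.40 = 9.673 mol
n/ν → B: 3.420, Z: 4.837; B is limiting.
n(E) = (2/3) × 10.26 = 6.840 mol
mass = 6.840 × 554.25 = 3791 g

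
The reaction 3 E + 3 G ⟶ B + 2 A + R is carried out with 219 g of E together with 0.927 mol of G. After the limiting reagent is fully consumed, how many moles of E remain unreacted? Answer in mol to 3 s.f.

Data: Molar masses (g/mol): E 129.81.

0.760 mol

n(E) = 219.0 / 129.81 = 1.687 mol
n(G) = 0.9270 mol
n/ν → E: 0.5623, G: 0.3090; G is limiting.
E consumed = (3/3) × 0.9270 = 0.9270 mol
E remaining = 1.687 − 0.9270 = 0.7600 mol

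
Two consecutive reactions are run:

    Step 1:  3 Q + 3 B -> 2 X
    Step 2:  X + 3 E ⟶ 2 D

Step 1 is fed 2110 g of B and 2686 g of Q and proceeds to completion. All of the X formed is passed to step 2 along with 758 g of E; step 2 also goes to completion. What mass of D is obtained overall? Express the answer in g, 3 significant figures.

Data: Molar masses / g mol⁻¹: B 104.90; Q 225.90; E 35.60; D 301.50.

Step 1:
n(B) = 2110 / 104.90 = 20.11 mol
n(Q) = 2686 / 225.90 = 11.89 mol
n/ν for B = 20.11/3 = 6.703
n/ν for Q = 11.89/3 = 3.963
Smallest n/ν is Q → limiting reagent.
n(X) produced = (2/3) × 11.89 = 7.927 mol
Step 2:
n(X) available = 7.927 mol
n(E) = 758.0 / 35.60 = 21.29 mol
n/ν for X = 7.927/1 = 7.927
n/ν for E = 21.29/3 = 7.097
Smallest n/ν is E → limiting reagent.
n(D) = (2/3) × 21.29 = 14.19 mol
mass = 14.19 × 301.50 = 4278 g

4280 g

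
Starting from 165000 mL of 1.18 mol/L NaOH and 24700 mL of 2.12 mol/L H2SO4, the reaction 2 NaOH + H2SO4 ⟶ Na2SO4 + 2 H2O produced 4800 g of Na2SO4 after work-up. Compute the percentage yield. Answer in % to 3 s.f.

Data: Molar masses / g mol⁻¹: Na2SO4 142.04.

64.5 %

n(NaOH) = 1.18 × 165000/1000 = 194.7 mol
n(H2SO4) = 2.12 × 24700/1000 = 52.36 mol
n/ν for NaOH = 194.7/2 = 97.35
n/ν for H2SO4 = 52.36/1 = 52.36
Smallest n/ν is H2SO4 → limiting reagent.
theoretical n(Na2SO4) = (1/1) × 52.36 = 52.36 mol → 7437 g
% yield = 4800 / 7437 × 100 = 64.54 %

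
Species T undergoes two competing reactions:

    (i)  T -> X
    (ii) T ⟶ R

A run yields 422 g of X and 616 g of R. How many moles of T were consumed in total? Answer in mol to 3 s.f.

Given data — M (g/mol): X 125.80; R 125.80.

n(X) = 422 / 125.80 = 3.355 mol
n(R) = 616 / 125.80 = 4.897 mol
n(T) via (i) = (1/1)×3.355 = 3.355 mol
n(T) via (ii) = (1/1)×4.897 = 4.897 mol
total n(T) = 3.355 + 4.897 = 8.252 mol

8.25 mol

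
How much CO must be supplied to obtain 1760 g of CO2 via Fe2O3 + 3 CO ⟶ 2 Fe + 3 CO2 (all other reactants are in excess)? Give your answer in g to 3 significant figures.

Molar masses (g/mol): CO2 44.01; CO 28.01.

n(CO2) = 1760 / 44.01 = 39.99 mol
n(CO) = (3/3) × 39.99 = 39.99 mol
mass = 39.99 × 28.01 = 1120 g

1120 g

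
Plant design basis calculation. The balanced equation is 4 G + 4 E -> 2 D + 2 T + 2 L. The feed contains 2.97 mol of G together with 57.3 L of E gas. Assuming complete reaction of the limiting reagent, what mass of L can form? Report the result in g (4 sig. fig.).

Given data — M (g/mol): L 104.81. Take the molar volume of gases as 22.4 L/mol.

n(G) = 2.970 mol
n(E) = 57.30 / 22.4 = 2.558 mol
n/ν for G = 2.970/4 = 0.7425
n/ν for E = 2.558/4 = 0.6395
Smallest n/ν is E → limiting reagent.
n(L) = (2/4) × 2.558 = 1.279 mol
mass = 1.279 × 104.81 = 134.1 g

134.1 g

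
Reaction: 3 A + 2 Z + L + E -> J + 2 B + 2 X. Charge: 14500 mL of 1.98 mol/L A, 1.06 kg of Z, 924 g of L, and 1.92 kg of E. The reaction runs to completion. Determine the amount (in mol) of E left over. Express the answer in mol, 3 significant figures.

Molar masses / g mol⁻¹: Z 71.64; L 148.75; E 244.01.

n(A) = 1.98 × 14500/1000 = 28.71 mol
n(Z) = 1.060×1000 / 71.64 = 14.80 mol
n(L) = 924.0 / 148.75 = 6.212 mol
n(E) = 1.920×1000 / 244.01 = 7.869 mol
n/ν → A: 9.570, Z: 7.400, L: 6.212, E: 7.869; L is limiting.
E consumed = (1/1) × 6.212 = 6.212 mol
E remaining = 7.869 − 6.212 = 1.657 mol

1.66 mol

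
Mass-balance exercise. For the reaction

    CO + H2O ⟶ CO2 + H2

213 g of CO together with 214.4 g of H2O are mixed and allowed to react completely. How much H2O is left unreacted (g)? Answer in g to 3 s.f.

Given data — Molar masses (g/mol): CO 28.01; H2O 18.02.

n(CO) = 213.0 / 28.01 = 7.604 mol
n(H2O) = 214.4 / 18.02 = 11.90 mol
n/ν for CO = 7.604/1 = 7.604
n/ν for H2O = 11.90/1 = 11.90
Smallest n/ν is CO → limiting reagent.
H2O consumed = (1/1) × 7.604 = 7.604 mol
H2O remaining = 11.90 − 7.604 = 4.296 mol
mass = 4.296 × 18.02 = 77.41 g

77.4 g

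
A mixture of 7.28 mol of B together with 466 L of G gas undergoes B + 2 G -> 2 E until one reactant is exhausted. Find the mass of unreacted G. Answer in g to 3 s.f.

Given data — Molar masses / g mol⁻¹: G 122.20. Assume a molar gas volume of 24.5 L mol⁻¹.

545 g

n(B) = 7.280 mol
n(G) = 466.0 / 24.5 = 19.02 mol
n/ν for B = 7.280/1 = 7.280
n/ν for G = 19.02/2 = 9.510
Smallest n/ν is B → limiting reagent.
G consumed = (2/1) × 7.280 = 14.56 mol
G remaining = 19.02 − 14.56 = 4.460 mol
mass = 4.460 × 122.20 = 545.0 g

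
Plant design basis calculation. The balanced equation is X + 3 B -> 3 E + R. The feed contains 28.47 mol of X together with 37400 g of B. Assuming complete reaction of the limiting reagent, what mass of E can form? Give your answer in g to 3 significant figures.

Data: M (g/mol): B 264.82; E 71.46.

6100 g

n(X) = 28.47 mol
n(B) = 37400 / 264.82 = 141.2 mol
n/ν for X = 28.47/1 = 28.47
n/ν for B = 141.2/3 = 47.07
Smallest n/ν is X → limiting reagent.
n(E) = (3/1) × 28.47 = 85.41 mol
mass = 85.41 × 71.46 = 6103 g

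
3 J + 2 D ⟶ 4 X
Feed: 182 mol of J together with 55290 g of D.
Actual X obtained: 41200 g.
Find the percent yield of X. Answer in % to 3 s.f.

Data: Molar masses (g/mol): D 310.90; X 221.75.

76.6 %

n(J) = 182.0 mol
n(D) = 55290 / 310.90 = 177.8 mol
n/ν → J: 60.67, D: 88.90; J is limiting.
theoretical n(X) = (4/3) × 182.0 = 242.7 mol → 53820 g
% yield = 41200 / 53820 × 100 = 76.55 %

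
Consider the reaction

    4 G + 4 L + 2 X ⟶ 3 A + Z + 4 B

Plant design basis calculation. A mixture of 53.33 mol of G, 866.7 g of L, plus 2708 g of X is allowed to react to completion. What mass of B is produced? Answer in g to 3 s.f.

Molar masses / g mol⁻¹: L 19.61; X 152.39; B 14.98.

532 g

n(G) = 53.33 mol
n(L) = 866.7 / 19.61 = 44.20 mol
n(X) = 2708 / 152.39 = 17.77 mol
n/ν for G = 53.33/4 = 13.33
n/ν for L = 44.20/4 = 11.05
n/ν for X = 17.77/2 = 8.885
Smallest n/ν is X → limiting reagent.
n(B) = (4/2) × 17.77 = 35.54 mol
mass = 35.54 × 14.98 = 532.4 g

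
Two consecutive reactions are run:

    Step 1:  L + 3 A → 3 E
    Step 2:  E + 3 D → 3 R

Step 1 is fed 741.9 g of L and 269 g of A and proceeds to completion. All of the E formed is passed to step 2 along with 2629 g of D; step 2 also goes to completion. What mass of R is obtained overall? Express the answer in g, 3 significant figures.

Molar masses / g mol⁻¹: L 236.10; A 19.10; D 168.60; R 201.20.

3140 g

Step 1:
n(L) = 741.9 / 236.10 = 3.142 mol
n(A) = 269.0 / 19.10 = 14.08 mol
n/ν for L = 3.142/1 = 3.142
n/ν for A = 14.08/3 = 4.693
Smallest n/ν is L → limiting reagent.
n(E) produced = (3/1) × 3.142 = 9.426 mol
Step 2:
n(E) available = 9.426 mol
n(D) = 2629 / 168.60 = 15.59 mol
n/ν for E = 9.426/1 = 9.426
n/ν for D = 15.59/3 = 5.197
Smallest n/ν is D → limiting reagent.
n(R) = (3/3) × 15.59 = 15.59 mol
mass = 15.59 × 201.20 = 3137 g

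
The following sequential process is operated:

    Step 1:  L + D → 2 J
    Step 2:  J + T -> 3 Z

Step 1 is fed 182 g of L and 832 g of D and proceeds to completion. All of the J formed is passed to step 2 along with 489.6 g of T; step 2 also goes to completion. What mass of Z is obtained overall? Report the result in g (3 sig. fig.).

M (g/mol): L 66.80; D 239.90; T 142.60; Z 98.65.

Step 1:
n(L) = 182.0 / 66.80 = 2.725 mol
n(D) = 832.0 / 239.90 = 3.468 mol
n/ν → L: 2.725, D: 3.468; L is limiting.
n(J) produced = (2/1) × 2.725 = 5.450 mol
Step 2:
n(J) available = 5.450 mol
n(T) = 489.6 / 142.60 = 3.433 mol
n/ν → J: 5.450, T: 3.433; T is limiting.
n(Z) = (3/1) × 3.433 = 10.30 mol
mass = 10.30 × 98.65 = 1016 g

1020 g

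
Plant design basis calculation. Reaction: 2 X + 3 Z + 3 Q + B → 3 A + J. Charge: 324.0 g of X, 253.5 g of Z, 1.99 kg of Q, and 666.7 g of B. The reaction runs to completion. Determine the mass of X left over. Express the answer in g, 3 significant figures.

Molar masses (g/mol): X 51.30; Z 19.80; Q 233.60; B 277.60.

n(X) = 324.0 / 51.30 = 6.316 mol
n(Z) = 253.5 / 19.80 = 12.80 mol
n(Q) = 1.990×1000 / 233.60 = 8.519 mol
n(B) = 666.7 / 277.60 = 2.402 mol
n/ν → X: 3.158, Z: 4.267, Q: 2.840, B: 2.402; B is limiting.
X consumed = (2/1) × 2.402 = 4.804 mol
X remaining = 6.316 − 4.804 = 1.512 mol
mass = 1.512 × 51.30 = 77.57 g

77.6 g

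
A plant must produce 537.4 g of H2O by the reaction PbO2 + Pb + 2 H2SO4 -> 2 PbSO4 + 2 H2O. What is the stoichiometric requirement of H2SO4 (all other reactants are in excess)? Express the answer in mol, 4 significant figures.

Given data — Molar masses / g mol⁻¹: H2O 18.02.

n(H2O) = 537.4 / 18.02 = 29.82 mol
n(H2SO4) = (2/2) × 29.82 = 29.82 mol

29.82 mol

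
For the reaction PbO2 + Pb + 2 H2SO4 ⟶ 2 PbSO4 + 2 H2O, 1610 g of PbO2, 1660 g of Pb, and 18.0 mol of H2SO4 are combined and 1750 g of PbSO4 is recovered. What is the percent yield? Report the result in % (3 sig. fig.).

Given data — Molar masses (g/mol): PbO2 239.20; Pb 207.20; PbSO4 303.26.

42.9 %

n(PbO2) = 1610 / 239.20 = 6.731 mol
n(Pb) = 1660 / 207.20 = 8.012 mol
n(H2SO4) = 18.00 mol
n/ν → PbO2: 6.731, Pb: 8.012, H2SO4: 9.000; PbO2 is limiting.
theoretical n(PbSO4) = (2/1) × 6.731 = 13.46 mol → 4082 g
% yield = 1750 / 4082 × 100 = 42.87 %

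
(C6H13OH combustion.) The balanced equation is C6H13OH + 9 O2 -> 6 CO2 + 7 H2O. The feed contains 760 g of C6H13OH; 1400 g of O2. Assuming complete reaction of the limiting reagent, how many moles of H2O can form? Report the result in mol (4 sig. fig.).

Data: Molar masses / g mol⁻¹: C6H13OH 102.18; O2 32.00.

34.03 mol

n(C6H13OH) = 760.0 / 102.18 = 7.438 mol
n(O2) = 1400 / 32.00 = 43.75 mol
n/ν for C6H13OH = 7.438/1 = 7.438
n/ν for O2 = 43.75/9 = 4.861
Smallest n/ν is O2 → limiting reagent.
n(H2O) = (7/9) × 43.75 = 34.03 mol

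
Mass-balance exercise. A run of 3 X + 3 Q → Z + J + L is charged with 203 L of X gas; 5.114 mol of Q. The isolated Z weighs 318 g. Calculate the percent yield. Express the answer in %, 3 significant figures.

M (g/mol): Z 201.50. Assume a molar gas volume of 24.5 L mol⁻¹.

n(X) = 203.0 / 24.5 = 8.286 mol
n(Q) = 5.114 mol
n/ν for X = 8.286/3 = 2.762
n/ν for Q = 5.114/3 = 1.705
Smallest n/ν is Q → limiting reagent.
theoretical n(Z) = (1/3) × 5.114 = 1.705 mol → 343.6 g
% yield = 318 / 343.6 × 100 = 92.55 %

92.6 %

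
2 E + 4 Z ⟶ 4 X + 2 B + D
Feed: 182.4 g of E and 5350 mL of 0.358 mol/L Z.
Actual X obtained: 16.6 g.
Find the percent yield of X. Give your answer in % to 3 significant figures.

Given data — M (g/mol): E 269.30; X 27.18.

n(E) = 182.4 / 269.30 = 0.6773 mol
n(Z) = 0.358 × 5350/1000 = 1.915 mol
n/ν for E = 0.6773/2 = 0.3387
n/ν for Z = 1.915/4 = 0.4788
Smallest n/ν is E → limiting reagent.
theoretical n(X) = (4/2) × 0.6773 = 1.355 mol → 36.83 g
% yield = 16.6 / 36.83 × 100 = 45.07 %

45.1 %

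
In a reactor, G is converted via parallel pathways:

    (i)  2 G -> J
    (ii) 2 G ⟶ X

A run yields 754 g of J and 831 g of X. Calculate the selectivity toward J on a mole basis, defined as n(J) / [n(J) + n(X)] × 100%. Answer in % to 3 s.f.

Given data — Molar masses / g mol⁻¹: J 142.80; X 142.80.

47.6 %

n(J) = 754 / 142.80 = 5.280 mol
n(X) = 831 / 142.80 = 5.819 mol
selectivity = 5.280/(5.280+5.819) × 100 = 47.57 %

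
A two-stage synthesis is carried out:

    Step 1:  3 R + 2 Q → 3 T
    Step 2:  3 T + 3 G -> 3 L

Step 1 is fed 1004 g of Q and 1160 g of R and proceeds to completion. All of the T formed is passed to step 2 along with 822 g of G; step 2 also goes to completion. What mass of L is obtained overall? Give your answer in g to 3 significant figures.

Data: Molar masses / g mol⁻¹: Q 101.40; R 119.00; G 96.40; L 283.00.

Step 1:
n(Q) = 1004 / 101.40 = 9.901 mol
n(R) = 1160 / 119.00 = 9.748 mol
n/ν for Q = 9.901/2 = 4.951
n/ν for R = 9.748/3 = 3.249
Smallest n/ν is R → limiting reagent.
n(T) produced = (3/3) × 9.748 = 9.748 mol
Step 2:
n(T) available = 9.748 mol
n(G) = 822.0 / 96.40 = 8.527 mol
n/ν for T = 9.748/3 = 3.249
n/ν for G = 8.527/3 = 2.842
Smallest n/ν is G → limiting reagent.
n(L) = (3/3) × 8.527 = 8.527 mol
mass = 8.527 × 283.00 = 2413 g

2410 g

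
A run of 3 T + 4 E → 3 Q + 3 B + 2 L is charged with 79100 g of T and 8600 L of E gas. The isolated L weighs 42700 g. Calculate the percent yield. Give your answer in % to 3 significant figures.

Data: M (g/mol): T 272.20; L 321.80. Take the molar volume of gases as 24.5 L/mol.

75.6 %

n(T) = 79100 / 272.20 = 290.6 mol
n(E) = 8600 / 24.5 = 351.0 mol
n/ν → T: 96.87, E: 87.75; E is limiting.
theoretical n(L) = (2/4) × 351.0 = 175.5 mol → 56480 g
% yield = 42700 / 56480 × 100 = 75.60 %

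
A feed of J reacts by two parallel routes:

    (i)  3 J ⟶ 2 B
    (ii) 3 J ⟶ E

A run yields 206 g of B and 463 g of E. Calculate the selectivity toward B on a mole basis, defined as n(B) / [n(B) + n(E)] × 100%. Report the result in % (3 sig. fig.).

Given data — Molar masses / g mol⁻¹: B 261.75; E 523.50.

47.1 %

n(B) = 206 / 261.75 = 0.7870 mol
n(E) = 463 / 523.50 = 0.8844 mol
selectivity = 0.7870/(0.7870+0.8844) × 100 = 47.09 %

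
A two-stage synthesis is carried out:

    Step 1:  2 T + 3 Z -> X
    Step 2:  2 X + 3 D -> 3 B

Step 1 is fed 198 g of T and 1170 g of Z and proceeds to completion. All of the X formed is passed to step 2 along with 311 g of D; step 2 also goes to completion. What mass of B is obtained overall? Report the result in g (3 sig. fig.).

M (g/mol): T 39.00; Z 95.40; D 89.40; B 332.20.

Step 1:
n(T) = 198.0 / 39.00 = 5.077 mol
n(Z) = 1170 / 95.40 = 12.26 mol
n/ν → T: 2.539, Z: 4.087; T is limiting.
n(X) produced = (1/2) × 5.077 = 2.539 mol
Step 2:
n(X) available = 2.539 mol
n(D) = 311.0 / 89.40 = 3.479 mol
n/ν → X: 1.270, D: 1.160; D is limiting.
n(B) = (3/3) × 3.479 = 3.479 mol
mass = 3.479 × 332.20 = 1156 g

1160 g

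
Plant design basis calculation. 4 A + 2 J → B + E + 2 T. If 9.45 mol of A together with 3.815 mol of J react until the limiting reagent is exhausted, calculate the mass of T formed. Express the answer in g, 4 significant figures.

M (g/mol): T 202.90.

774.1 g

n(A) = 9.450 mol
n(J) = 3.815 mol
n/ν for A = 9.450/4 = 2.363
n/ν for J = 3.815/2 = 1.908
Smallest n/ν is J → limiting reagent.
n(T) = (2/2) × 3.815 = 3.815 mol
mass = 3.815 × 202.90 = 774.1 g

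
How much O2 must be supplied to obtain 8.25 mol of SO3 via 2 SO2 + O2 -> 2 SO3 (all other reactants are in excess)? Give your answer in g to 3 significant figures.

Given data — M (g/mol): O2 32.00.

132 g

n(SO3) = 8.250 mol
n(O2) = (1/2) × 8.250 = 4.125 mol
mass = 4.125 × 32.00 = 132.0 g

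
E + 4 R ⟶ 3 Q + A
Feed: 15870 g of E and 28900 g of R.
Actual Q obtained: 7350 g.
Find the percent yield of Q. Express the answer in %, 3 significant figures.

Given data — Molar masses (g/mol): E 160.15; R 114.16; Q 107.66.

36.0 %

n(E) = 15870 / 160.15 = 99.09 mol
n(R) = 28900 / 114.16 = 253.2 mol
n/ν for E = 99.09/1 = 99.09
n/ν for R = 253.2/4 = 63.30
Smallest n/ν is R → limiting reagent.
theoretical n(Q) = (3/4) × 253.2 = 189.9 mol → 20440 g
% yield = 7350 / 20440 × 100 = 35.96 %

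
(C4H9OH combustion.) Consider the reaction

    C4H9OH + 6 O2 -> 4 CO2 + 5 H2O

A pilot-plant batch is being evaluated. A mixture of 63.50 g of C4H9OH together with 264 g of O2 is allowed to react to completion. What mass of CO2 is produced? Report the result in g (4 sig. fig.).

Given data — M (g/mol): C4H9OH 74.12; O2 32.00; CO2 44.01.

n(C4H9OH) = 63.50 / 74.12 = 0.8567 mol
n(O2) = 264.0 / 32.00 = 8.250 mol
n/ν for C4H9OH = 0.8567/1 = 0.8567
n/ν for O2 = 8.250/6 = 1.375
Smallest n/ν is C4H9OH → limiting reagent.
n(CO2) = (4/1) × 0.8567 = 3.427 mol
mass = 3.427 × 44.01 = 150.8 g

150.8 g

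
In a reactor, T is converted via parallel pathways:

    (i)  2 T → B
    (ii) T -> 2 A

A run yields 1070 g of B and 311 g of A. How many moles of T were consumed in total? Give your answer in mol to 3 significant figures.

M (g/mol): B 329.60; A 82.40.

n(B) = 1070 / 329.60 = 3.246 mol
n(A) = 311 / 82.40 = 3.774 mol
n(T) via (i) = (2/1)×3.246 = 6.492 mol
n(T) via (ii) = (1/2)×3.774 = 1.887 mol
total n(T) = 6.492 + 1.887 = 8.379 mol

8.38 mol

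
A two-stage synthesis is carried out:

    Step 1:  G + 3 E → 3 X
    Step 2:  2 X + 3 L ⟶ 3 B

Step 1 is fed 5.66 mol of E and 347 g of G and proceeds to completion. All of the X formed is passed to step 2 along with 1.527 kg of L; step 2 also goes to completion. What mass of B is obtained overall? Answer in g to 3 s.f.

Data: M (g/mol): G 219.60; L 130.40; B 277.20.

1970 g

Step 1:
n(E) = 5.660 mol
n(G) = 347.0 / 219.60 = 1.580 mol
n/ν for E = 5.660/3 = 1.887
n/ν for G = 1.580/1 = 1.580
Smallest n/ν is G → limiting reagent.
n(X) produced = (3/1) × 1.580 = 4.740 mol
Step 2:
n(X) available = 4.740 mol
n(L) = 1.527×1000 / 130.40 = 11.71 mol
n/ν for X = 4.740/2 = 2.370
n/ν for L = 11.71/3 = 3.903
Smallest n/ν is X → limiting reagent.
n(B) = (3/2) × 4.740 = 7.110 mol
mass = 7.110 × 277.20 = 1971 g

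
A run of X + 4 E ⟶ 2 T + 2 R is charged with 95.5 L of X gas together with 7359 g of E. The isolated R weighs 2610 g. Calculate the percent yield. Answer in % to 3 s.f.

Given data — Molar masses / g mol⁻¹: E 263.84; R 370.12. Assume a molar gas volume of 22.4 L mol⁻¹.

82.7 %

n(X) = 95.50 / 22.4 = 4.263 mol
n(E) = 7359 / 263.84 = 27.89 mol
n/ν for X = 4.263/1 = 4.263
n/ν for E = 27.89/4 = 6.973
Smallest n/ν is X → limiting reagent.
theoretical n(R) = (2/1) × 4.263 = 8.526 mol → 3156 g
% yield = 2610 / 3156 × 100 = 82.70 %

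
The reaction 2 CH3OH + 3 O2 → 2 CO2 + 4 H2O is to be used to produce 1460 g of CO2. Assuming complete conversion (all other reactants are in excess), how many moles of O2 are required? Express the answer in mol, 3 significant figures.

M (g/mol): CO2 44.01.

n(CO2) = 1460 / 44.01 = 33.17 mol
n(O2) = (3/2) × 33.17 = 49.76 mol

49.8 mol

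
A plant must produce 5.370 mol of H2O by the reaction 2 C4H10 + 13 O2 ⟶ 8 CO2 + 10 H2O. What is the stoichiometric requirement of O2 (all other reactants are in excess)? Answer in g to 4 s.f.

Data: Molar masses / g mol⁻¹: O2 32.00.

223.4 g

n(H2O) = 5.370 mol
n(O2) = (13/10) × 5.370 = 6.981 mol
mass = 6.981 × 32.00 = 223.4 g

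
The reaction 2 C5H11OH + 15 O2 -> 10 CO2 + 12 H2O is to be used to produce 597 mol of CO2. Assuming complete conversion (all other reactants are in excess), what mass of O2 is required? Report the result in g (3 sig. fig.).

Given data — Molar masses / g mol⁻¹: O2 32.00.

n(CO2) = 597.0 mol
n(O2) = (15/10) × 597.0 = 895.5 mol
mass = 895.5 × 32.00 = 28660 g

28700 g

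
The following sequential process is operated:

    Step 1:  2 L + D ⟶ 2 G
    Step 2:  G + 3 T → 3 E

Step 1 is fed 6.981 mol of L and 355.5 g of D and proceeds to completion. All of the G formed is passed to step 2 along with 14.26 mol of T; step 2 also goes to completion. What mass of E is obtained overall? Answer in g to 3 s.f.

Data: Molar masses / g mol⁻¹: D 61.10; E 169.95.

Step 1:
n(L) = 6.981 mol
n(D) = 355.5 / 61.10 = 5.818 mol
n/ν for L = 6.981/2 = 3.491
n/ν for D = 5.818/1 = 5.818
Smallest n/ν is L → limiting reagent.
n(G) produced = (2/2) × 6.981 = 6.981 mol
Step 2:
n(G) available = 6.981 mol
n(T) = 14.26 mol
n/ν for G = 6.981/1 = 6.981
n/ν for T = 14.26/3 = 4.753
Smallest n/ν is T → limiting reagent.
n(E) = (3/3) × 14.26 = 14.26 mol
mass = 14.26 × 169.95 = 2423 g

2420 g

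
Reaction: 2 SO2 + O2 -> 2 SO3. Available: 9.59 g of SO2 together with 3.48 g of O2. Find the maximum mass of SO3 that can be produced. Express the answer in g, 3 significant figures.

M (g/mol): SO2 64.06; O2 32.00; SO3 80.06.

12.0 g

n(SO2) = 9.590 / 64.06 = 0.1497 mol
n(O2) = 3.480 / 32.00 = 0.1088 mol
n/ν → SO2: 0.07485, O2: 0.1088; SO2 is limiting.
n(SO3) = (2/2) × 0.1497 = 0.1497 mol
mass = 0.1497 × 80.06 = 11.98 g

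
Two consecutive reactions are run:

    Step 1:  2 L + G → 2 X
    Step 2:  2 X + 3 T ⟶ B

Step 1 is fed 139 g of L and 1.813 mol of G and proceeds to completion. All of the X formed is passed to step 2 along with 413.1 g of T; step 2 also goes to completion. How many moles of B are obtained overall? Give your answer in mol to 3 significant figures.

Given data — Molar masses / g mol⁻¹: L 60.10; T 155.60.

0.885 mol

Step 1:
n(L) = 139.0 / 60.10 = 2.313 mol
n(G) = 1.813 mol
n/ν for L = 2.313/2 = 1.157
n/ν for G = 1.813/1 = 1.813
Smallest n/ν is L → limiting reagent.
n(X) produced = (2/2) × 2.313 = 2.313 mol
Step 2:
n(X) available = 2.313 mol
n(T) = 413.1 / 155.60 = 2.655 mol
n/ν for X = 2.313/2 = 1.157
n/ν for T = 2.655/3 = 0.8850
Smallest n/ν is T → limiting reagent.
n(B) = (1/3) × 2.655 = 0.8850 mol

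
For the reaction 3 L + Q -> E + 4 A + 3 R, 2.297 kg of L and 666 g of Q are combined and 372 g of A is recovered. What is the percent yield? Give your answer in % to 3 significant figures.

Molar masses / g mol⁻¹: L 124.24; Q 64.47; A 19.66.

n(L) = 2.297×1000 / 124.24 = 18.49 mol
n(Q) = 666.0 / 64.47 = 10.33 mol
n/ν for L = 18.49/3 = 6.163
n/ν for Q = 10.33/1 = 10.33
Smallest n/ν is L → limiting reagent.
theoretical n(A) = (4/3) × 18.49 = 24.65 mol → 484.6 g
% yield = 372 / 484.6 × 100 = 76.76 %

76.8 %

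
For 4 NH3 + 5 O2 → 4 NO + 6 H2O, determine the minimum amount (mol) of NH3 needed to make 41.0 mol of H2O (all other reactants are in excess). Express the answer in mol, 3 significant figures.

27.3 mol

n(H2O) = 41.00 mol
n(NH3) = (4/6) × 41.00 = 27.33 mol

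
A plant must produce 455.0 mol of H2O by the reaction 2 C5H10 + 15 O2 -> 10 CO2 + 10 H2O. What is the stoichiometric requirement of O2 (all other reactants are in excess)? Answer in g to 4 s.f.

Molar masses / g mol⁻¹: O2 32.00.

21840 g

n(H2O) = 455.0 mol
n(O2) = (15/10) × 455.0 = 682.5 mol
mass = 682.5 × 32.00 = 21840 g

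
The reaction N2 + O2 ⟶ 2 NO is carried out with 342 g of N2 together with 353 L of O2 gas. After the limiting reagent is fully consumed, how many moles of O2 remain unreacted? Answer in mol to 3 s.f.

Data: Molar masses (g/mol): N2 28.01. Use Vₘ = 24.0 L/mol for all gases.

n(N2) = 342.0 / 28.01 = 12.21 mol
n(O2) = 353.0 / 24.0 = 14.71 mol
n/ν → N2: 12.21, O2: 14.71; N2 is limiting.
O2 consumed = (1/1) × 12.21 = 12.21 mol
O2 remaining = 14.71 − 12.21 = 2.500 mol

2.50 mol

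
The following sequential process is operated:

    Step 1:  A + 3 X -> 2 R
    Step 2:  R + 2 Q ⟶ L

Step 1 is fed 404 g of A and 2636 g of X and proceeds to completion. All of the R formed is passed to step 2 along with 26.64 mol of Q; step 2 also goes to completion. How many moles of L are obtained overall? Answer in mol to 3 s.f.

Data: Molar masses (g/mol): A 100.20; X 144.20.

8.06 mol

Step 1:
n(A) = 404.0 / 100.20 = 4.032 mol
n(X) = 2636 / 144.20 = 18.28 mol
n/ν for A = 4.032/1 = 4.032
n/ν for X = 18.28/3 = 6.093
Smallest n/ν is A → limiting reagent.
n(R) produced = (2/1) × 4.032 = 8.064 mol
Step 2:
n(R) available = 8.064 mol
n(Q) = 26.64 mol
n/ν for R = 8.064/1 = 8.064
n/ν for Q = 26.64/2 = 13.32
Smallest n/ν is R → limiting reagent.
n(L) = (1/1) × 8.064 = 8.064 mol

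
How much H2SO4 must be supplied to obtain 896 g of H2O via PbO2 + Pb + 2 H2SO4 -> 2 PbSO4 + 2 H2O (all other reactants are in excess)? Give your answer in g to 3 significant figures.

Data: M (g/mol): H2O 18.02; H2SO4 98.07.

n(H2O) = 896 / 18.02 = 49.72 mol
n(H2SO4) = (2/2) × 49.72 = 49.72 mol
mass = 49.72 × 98.07 = 4876 g

4880 g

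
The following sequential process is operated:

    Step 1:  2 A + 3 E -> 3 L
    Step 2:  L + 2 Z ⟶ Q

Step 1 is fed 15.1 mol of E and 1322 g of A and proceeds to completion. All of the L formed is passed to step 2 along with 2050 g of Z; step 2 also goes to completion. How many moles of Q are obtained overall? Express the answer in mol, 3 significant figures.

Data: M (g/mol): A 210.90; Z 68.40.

9.40 mol

Step 1:
n(E) = 15.10 mol
n(A) = 1322 / 210.90 = 6.268 mol
n/ν for E = 15.10/3 = 5.033
n/ν for A = 6.268/2 = 3.134
Smallest n/ν is A → limiting reagent.
n(L) produced = (3/2) × 6.268 = 9.402 mol
Step 2:
n(L) available = 9.402 mol
n(Z) = 2050 / 68.40 = 29.97 mol
n/ν for L = 9.402/1 = 9.402
n/ν for Z = 29.97/2 = 14.99
Smallest n/ν is L → limiting reagent.
n(Q) = (1/1) × 9.402 = 9.402 mol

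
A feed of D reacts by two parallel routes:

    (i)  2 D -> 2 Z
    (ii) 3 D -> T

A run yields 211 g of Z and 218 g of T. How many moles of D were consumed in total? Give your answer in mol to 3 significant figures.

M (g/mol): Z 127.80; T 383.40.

3.36 mol

n(Z) = 211 / 127.80 = 1.651 mol
n(T) = 218 / 383.40 = 0.5686 mol
n(D) via (i) = (2/2)×1.651 = 1.651 mol
n(D) via (ii) = (3/1)×0.5686 = 1.706 mol
total n(D) = 1.651 + 1.706 = 3.357 mol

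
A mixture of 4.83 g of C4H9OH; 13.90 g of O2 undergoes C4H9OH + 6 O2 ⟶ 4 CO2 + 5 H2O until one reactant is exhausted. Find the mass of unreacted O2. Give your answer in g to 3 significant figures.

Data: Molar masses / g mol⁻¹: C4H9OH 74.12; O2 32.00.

n(C4H9OH) = 4.830 / 74.12 = 0.06516 mol
n(O2) = 13.90 / 32.00 = 0.4344 mol
n/ν for C4H9OH = 0.06516/1 = 0.06516
n/ν for O2 = 0.4344/6 = 0.07240
Smallest n/ν is C4H9OH → limiting reagent.
O2 consumed = (6/1) × 0.06516 = 0.3910 mol
O2 remaining = 0.4344 − 0.3910 = 0.04340 mol
mass = 0.04340 × 32.00 = 1.389 g

1.39 g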